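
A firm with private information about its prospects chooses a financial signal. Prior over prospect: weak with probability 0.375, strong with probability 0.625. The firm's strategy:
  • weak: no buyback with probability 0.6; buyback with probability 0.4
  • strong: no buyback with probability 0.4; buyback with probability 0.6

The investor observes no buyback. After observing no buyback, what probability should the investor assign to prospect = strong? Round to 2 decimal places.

0.53

P(no buyback) = 0.375·0.6 + 0.625·0.4 = 0.475
P(strong | no buyback) = (0.625·0.4) / 0.475 = 0.25 / 0.475 = 0.526316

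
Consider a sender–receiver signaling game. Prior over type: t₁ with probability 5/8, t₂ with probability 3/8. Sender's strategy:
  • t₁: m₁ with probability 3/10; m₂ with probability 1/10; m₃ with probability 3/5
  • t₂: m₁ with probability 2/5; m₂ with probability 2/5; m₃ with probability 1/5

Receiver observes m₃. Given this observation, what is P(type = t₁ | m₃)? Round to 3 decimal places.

0.833

P(m₃) = (5/8)·(3/5) + (3/8)·(1/5) = 9/20
P(t₁ | m₃) = ((5/8)·(3/5)) / (9/20) = (3/8) / (9/20) = 5/6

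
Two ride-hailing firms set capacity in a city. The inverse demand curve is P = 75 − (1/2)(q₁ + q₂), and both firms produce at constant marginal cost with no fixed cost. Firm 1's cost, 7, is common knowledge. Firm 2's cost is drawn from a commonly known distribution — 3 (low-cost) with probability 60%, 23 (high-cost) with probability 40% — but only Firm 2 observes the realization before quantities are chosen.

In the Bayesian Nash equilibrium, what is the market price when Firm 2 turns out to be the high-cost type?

Type-c best response for Firm 2: q₂(c) = (75 − c) − q₁/2.
Firm 1 maximizes expected profit; its first-order condition is 75 − q₁ − (1/2)E[q₂] − 7 = 0.
Substituting E[q₂] and solving: E[c₂] = 11, so q₁ = (75 − 2·7 + 11)/(3/2) = 48.
q₂(high-cost) = 28, so P = 75 − (1/2)·(48 + 28) = 37.

37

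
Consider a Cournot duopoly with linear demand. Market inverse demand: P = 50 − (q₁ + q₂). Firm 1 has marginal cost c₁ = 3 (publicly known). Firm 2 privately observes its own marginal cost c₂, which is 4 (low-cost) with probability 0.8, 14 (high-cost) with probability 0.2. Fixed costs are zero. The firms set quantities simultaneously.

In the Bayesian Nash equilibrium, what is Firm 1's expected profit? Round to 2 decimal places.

Firm 2 with cost c maximizes (50 − (q₁+q₂) − c)·q₂, giving q₂(c) = (50 − c − q₁)/2.
E[c₂] = 0.8·4 + 0.2·14 = 6
Firm 1's FOC against E[q₂] yields q₁ = (50 − 2·3 + E[c₂])/3 = (50 − 6 + 6)/3 = 16.6667.
E[P] = 50 − (q₁ + E[q₂]) = 19.6667; Firm 1's expected profit = (E[P] − 3)·q₁ = (19.6667 − 3)·16.6667 = 277.778.

277.78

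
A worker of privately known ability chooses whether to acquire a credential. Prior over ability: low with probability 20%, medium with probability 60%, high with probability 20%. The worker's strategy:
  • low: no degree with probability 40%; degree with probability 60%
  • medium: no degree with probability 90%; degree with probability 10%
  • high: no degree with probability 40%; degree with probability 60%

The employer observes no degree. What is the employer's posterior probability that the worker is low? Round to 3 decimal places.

0.114

P(no degree) = 0.2·0.4 + 0.6·0.9 + 0.2·0.4 = 0.7
P(low | no degree) = (0.2·0.4) / 0.7 = 0.08 / 0.7 = 0.114286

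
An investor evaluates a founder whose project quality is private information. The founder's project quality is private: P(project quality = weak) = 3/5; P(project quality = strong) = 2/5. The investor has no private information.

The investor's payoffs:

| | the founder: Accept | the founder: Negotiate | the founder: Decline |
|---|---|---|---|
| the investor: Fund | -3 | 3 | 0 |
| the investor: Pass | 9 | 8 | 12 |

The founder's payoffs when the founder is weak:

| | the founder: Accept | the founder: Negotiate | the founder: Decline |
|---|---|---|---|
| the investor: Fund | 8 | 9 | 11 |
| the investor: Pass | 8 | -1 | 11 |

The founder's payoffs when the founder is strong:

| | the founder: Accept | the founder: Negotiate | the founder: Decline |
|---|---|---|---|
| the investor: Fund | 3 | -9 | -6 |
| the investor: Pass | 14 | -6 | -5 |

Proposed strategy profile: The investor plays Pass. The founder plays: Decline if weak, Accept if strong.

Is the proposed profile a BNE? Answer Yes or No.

Yes

The investor plays Pass: E[Pass] = 3/5·(12) + 2/5·(9) = 54/5; E[Fund] = -6/5. Best-responding. ✓
The founder (project quality weak), facing Pass: Accept gives 8, Negotiate gives -1, Decline gives 11. Proposed Decline is best. ✓
The founder (project quality strong), facing Pass: Accept gives 14, Negotiate gives -6, Decline gives -5. Proposed Accept is best. ✓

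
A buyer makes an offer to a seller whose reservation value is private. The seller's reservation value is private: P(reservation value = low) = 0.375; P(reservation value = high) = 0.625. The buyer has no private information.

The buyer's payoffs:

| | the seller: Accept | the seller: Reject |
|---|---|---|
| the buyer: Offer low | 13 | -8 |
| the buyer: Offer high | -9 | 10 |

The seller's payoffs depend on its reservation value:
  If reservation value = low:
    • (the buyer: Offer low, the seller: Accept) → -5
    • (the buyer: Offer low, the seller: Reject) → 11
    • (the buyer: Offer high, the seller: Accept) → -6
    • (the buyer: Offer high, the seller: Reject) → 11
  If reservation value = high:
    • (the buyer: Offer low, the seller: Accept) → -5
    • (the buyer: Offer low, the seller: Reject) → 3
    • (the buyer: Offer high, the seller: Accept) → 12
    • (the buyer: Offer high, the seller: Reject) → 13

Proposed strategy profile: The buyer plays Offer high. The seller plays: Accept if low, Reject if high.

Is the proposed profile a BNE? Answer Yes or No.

No

A profile is a BNE iff every type of every player is best-responding given beliefs about the other side.
The buyer plays Offer high: E[Offer high] = 0.375·(-9) + 0.625·(10) = 2.875; E[Offer low] = -0.125. Best-responding. ✓
The seller (reservation value low), facing Offer high: Accept gives -6, Reject gives 11. Proposed Accept is not best — profitable deviation exists. ✗
The seller (reservation value high), facing Offer high: Accept gives 12, Reject gives 13. Proposed Reject is best. ✓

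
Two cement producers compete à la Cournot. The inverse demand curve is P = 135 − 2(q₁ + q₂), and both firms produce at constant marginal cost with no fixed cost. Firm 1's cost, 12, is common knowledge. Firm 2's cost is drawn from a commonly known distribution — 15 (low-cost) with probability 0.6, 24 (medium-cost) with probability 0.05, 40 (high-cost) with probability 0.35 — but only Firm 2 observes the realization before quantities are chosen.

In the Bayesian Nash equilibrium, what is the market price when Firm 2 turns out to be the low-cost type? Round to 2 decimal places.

Firm 2 with cost c maximizes (135 − 2(q₁+q₂) − c)·q₂, giving q₂(c) = (135 − c − 2q₁)/4.
E[c₂] = 0.6·15 + 0.05·24 + 0.35·40 = 24.2
Firm 1's FOC against E[q₂] yields q₁ = (135 − 2·12 + E[c₂])/6 = (135 − 24 + 24.2)/6 = 22.5333.
q₂(low-cost) = 18.7333, so P = 135 − 2·(22.5333 + 18.7333) = 52.4667.

52.47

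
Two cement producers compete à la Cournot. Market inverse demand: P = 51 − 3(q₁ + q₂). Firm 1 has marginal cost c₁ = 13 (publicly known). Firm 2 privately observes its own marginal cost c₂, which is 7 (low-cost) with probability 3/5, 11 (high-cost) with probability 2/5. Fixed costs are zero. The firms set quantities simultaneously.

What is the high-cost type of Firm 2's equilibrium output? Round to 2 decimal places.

4.80

Type-c best response for Firm 2: q₂(c) = (51 − c)/6 − q₁/2.
Firm 1 maximizes expected profit; its first-order condition is 51 − 6q₁ − 3E[q₂] − 13 = 0.
Substituting E[q₂] and solving: E[c₂] = 8.6, so q₁ = (51 − 2·13 + 8.6)/9 = 3.73333.
q₂(high-cost) = (51 − 11 − 3·3.73333)/6 = 4.8.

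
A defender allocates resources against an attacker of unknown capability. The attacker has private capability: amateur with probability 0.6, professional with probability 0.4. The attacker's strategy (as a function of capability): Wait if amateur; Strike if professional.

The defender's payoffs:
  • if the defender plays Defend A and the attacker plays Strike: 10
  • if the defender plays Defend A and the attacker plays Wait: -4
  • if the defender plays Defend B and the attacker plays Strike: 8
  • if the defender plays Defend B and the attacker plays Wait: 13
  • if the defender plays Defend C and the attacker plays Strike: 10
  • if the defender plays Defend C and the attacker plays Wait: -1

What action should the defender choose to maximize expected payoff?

Defend B

E[Defend A] = 0.6·(-4) + 0.4·(10) = 1.6
E[Defend B] = 0.6·(13) + 0.4·(8) = 11
E[Defend C] = 0.6·(-1) + 0.4·(10) = 3.4
Best response: Defend B (11 is the largest).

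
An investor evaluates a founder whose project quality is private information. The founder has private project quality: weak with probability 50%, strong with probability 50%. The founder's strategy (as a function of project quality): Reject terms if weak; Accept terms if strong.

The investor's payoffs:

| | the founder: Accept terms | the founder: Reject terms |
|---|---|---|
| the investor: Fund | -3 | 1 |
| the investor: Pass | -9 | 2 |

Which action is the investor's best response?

E[Fund] = 0.5·(1) + 0.5·(-3) = -1
E[Pass] = 0.5·(2) + 0.5·(-9) = -3.5
Best response: Fund (-1 is the largest).

Fund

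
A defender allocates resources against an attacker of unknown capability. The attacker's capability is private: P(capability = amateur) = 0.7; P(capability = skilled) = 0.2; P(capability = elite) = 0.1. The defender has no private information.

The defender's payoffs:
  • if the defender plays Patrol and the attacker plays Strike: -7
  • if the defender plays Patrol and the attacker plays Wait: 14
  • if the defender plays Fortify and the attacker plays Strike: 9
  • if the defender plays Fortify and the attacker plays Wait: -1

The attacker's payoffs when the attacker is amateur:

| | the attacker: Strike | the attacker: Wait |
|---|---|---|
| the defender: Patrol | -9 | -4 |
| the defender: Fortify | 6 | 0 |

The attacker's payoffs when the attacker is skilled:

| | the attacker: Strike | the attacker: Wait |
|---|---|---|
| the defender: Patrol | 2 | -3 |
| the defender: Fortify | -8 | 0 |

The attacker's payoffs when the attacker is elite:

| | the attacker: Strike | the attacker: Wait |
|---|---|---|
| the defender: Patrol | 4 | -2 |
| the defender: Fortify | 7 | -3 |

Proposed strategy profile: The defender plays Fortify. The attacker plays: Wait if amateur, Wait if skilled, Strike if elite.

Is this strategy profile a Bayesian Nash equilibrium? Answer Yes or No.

The defender plays Fortify: E[Fortify] = 0.7·(-1) + 0.2·(-1) + 0.1·(9) = 0; E[Patrol] = 11.9. Not best-responding. ✗
The attacker (capability amateur), facing Fortify: Strike gives 6, Wait gives 0. Proposed Wait is not best — profitable deviation exists. ✗
The attacker (capability skilled), facing Fortify: Strike gives -8, Wait gives 0. Proposed Wait is best. ✓
The attacker (capability elite), facing Fortify: Strike gives 7, Wait gives -3. Proposed Strike is best. ✓

No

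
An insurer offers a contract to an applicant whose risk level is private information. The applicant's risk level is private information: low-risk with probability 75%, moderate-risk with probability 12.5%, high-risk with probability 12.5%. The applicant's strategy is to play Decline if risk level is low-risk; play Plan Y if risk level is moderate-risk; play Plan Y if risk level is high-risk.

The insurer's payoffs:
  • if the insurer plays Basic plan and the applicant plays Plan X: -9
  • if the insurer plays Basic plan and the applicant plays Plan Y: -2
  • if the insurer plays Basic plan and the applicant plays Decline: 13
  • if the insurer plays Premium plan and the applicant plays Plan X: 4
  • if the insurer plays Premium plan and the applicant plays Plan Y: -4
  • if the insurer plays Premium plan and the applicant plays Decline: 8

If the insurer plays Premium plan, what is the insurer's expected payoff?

Take the expectation over the applicant's risk level, weighting each type's action by its prior probability.
E[Premium plan] = 0.75·8 + 0.125·(-4) + 0.125·(-4) = 6 + (-0.5) + (-0.5) = 5

5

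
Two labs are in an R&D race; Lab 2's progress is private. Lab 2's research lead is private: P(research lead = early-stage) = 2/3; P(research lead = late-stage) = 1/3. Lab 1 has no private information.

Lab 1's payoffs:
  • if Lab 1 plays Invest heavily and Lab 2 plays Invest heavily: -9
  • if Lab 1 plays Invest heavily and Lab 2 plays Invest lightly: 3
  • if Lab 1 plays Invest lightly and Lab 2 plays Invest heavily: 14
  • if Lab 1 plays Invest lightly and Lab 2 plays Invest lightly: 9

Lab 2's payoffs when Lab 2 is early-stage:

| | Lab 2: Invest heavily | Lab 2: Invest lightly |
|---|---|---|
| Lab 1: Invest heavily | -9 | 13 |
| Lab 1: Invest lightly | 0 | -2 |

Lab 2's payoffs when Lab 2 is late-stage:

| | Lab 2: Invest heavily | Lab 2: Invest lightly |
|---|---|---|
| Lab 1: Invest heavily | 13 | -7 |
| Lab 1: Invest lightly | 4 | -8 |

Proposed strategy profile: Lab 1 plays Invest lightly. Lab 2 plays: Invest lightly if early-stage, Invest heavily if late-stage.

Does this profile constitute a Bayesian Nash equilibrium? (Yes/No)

No

A profile is a BNE iff every type of every player is best-responding given beliefs about the other side.
Lab 1 plays Invest lightly: E[Invest lightly] = 2/3·(9) + 1/3·(14) = 32/3; E[Invest heavily] = -1. Best-responding. ✓
Lab 2 (research lead early-stage), facing Invest lightly: Invest heavily gives 0, Invest lightly gives -2. Proposed Invest lightly is not best — profitable deviation exists. ✗
Lab 2 (research lead late-stage), facing Invest lightly: Invest heavily gives 4, Invest lightly gives -8. Proposed Invest heavily is best. ✓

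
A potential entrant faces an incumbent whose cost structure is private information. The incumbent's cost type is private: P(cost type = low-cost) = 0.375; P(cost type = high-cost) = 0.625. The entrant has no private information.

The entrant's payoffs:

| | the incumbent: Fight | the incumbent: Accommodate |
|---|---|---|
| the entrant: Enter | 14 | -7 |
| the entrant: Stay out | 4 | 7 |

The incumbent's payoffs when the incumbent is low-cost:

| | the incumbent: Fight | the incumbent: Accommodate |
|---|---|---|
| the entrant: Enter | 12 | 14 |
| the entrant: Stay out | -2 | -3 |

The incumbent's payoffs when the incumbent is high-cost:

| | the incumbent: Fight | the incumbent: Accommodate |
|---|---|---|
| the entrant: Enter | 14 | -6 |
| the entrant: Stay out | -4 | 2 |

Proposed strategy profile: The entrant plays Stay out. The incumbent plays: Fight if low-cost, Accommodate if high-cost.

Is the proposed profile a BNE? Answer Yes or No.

A profile is a BNE iff every type of every player is best-responding given beliefs about the other side.
The entrant plays Stay out: E[Stay out] = 0.375·(4) + 0.625·(7) = 5.875; E[Enter] = 0.875. Best-responding. ✓
The incumbent (cost type low-cost), facing Stay out: Fight gives -2, Accommodate gives -3. Proposed Fight is best. ✓
The incumbent (cost type high-cost), facing Stay out: Fight gives -4, Accommodate gives 2. Proposed Accommodate is best. ✓

Yes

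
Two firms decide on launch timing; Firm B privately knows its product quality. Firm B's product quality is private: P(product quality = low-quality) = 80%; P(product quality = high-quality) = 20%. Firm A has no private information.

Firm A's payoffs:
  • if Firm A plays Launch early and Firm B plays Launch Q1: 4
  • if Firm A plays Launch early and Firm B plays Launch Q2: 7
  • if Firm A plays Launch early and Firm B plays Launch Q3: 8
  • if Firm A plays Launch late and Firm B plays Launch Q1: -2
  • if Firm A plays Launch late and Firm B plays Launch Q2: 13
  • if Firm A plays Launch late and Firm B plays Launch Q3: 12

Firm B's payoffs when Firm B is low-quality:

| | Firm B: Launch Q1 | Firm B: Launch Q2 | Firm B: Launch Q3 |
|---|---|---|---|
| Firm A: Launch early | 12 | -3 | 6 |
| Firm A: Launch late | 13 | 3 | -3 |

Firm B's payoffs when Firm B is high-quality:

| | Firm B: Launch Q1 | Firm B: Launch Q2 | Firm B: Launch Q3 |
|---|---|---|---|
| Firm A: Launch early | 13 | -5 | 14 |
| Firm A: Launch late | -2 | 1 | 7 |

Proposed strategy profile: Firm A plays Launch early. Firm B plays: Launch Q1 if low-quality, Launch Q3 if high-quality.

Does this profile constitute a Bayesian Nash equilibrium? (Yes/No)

Yes

Firm A plays Launch early: E[Launch early] = 0.8·(4) + 0.2·(8) = 4.8; E[Launch late] = 0.8. Best-responding. ✓
Firm B (product quality low-quality), facing Launch early: Launch Q1 gives 12, Launch Q2 gives -3, Launch Q3 gives 6. Proposed Launch Q1 is best. ✓
Firm B (product quality high-quality), facing Launch early: Launch Q1 gives 13, Launch Q2 gives -5, Launch Q3 gives 14. Proposed Launch Q3 is best. ✓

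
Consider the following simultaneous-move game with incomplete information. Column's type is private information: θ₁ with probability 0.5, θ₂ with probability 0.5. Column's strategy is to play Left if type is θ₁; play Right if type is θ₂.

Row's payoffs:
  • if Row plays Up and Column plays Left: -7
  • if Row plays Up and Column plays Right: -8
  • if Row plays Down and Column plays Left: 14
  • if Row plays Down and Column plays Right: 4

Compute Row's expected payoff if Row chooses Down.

E[Down] = 0.5·14 + 0.5·4 = 7 + 2 = 9

9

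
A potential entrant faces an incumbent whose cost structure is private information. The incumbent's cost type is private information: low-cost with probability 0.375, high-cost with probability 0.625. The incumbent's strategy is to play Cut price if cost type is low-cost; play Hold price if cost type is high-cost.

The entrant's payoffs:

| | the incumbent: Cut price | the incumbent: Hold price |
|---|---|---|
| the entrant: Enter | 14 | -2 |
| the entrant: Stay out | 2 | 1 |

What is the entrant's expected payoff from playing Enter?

E[Enter] = 0.375·14 + 0.625·(-2) = 5.25 + (-1.25) = 4

4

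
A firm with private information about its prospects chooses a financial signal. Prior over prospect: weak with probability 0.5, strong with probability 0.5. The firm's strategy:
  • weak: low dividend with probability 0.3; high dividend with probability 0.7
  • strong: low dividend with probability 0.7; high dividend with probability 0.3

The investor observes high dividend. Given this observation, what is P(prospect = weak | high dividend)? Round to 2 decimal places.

0.70

P(high dividend) = 0.5·0.7 + 0.5·0.3 = 0.5
P(weak | high dividend) = (0.5·0.7) / 0.5 = 0.35 / 0.5 = 0.7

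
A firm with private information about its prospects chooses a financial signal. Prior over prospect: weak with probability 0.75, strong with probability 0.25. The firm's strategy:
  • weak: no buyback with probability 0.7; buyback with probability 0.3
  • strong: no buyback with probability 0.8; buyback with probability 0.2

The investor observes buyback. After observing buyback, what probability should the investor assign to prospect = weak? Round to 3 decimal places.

P(buyback) = 0.75·0.3 + 0.25·0.2 = 0.275
P(weak | buyback) = (0.75·0.3) / 0.275 = 0.225 / 0.275 = 0.818182

0.818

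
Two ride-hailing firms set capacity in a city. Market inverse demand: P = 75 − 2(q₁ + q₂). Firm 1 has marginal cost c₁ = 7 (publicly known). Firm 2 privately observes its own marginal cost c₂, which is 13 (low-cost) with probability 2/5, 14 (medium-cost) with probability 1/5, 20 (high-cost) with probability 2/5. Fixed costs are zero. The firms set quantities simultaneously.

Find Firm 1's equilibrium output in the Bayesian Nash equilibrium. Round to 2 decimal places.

12.83

Type-c best response for Firm 2: q₂(c) = (75 − c)/4 − q₁/2.
Firm 1 maximizes expected profit; its first-order condition is 75 − 4q₁ − 2E[q₂] − 7 = 0.
Substituting E[q₂] and solving: E[c₂] = 16, so q₁ = (75 − 2·7 + 16)/6 = 12.8333.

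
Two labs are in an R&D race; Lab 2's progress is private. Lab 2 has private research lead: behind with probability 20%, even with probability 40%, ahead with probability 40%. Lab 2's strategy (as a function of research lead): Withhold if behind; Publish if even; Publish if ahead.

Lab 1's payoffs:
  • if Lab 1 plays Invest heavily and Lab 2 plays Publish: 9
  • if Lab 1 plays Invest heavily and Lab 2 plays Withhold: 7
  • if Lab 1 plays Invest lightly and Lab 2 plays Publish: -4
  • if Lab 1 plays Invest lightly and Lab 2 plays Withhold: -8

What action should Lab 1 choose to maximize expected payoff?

Invest heavily

Compute Lab 1's expected payoff for each action, taking the expectation over Lab 2's type.
E[Invest heavily] = 0.2·(7) + 0.4·(9) + 0.4·(9) = 8.6
E[Invest lightly] = 0.2·(-8) + 0.4·(-4) + 0.4·(-4) = -4.8
Best response: Invest heavily (8.6 is the largest).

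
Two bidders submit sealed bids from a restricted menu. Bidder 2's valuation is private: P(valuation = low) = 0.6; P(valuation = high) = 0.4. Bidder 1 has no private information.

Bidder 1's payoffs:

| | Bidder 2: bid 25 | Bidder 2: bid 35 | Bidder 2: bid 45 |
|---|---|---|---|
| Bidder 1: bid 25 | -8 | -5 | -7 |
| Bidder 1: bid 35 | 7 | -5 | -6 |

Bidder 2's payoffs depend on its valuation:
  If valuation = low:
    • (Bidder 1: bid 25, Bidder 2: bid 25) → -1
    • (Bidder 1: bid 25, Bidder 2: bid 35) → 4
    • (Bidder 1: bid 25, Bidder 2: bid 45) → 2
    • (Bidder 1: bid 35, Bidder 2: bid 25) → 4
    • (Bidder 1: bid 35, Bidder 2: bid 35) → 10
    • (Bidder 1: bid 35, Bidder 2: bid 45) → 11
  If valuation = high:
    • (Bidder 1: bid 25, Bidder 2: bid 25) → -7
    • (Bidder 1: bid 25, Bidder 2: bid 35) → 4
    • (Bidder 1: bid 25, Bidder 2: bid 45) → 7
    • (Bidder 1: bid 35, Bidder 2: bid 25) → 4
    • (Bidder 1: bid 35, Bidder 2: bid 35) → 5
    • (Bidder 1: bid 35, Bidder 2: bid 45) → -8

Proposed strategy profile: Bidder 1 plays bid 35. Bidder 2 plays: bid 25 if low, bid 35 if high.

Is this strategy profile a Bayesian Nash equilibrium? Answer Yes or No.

No

Bidder 1 plays bid 35: E[bid 35] = 0.6·(7) + 0.4·(-5) = 2.2; E[bid 25] = -6.8. Best-responding. ✓
Bidder 2 (valuation low), facing bid 35: bid 25 gives 4, bid 35 gives 10, bid 45 gives 11. Proposed bid 25 is not best — profitable deviation exists. ✗
Bidder 2 (valuation high), facing bid 35: bid 25 gives 4, bid 35 gives 5, bid 45 gives -8. Proposed bid 35 is best. ✓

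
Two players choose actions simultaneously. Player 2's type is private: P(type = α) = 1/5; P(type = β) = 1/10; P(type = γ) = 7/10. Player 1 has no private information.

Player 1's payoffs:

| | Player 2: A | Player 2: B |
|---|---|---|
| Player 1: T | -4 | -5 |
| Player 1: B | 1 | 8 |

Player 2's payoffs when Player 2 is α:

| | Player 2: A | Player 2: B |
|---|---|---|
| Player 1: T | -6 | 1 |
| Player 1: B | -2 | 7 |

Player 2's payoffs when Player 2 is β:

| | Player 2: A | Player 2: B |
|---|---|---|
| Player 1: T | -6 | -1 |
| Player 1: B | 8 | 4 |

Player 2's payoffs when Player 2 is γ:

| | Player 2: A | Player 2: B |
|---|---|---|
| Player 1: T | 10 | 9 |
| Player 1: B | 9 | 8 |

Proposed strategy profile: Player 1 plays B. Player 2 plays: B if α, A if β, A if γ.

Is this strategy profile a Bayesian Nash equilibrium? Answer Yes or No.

Player 1 plays B: E[B] = 1/5·(8) + 1/10·(1) + 7/10·(1) = 12/5; E[T] = -21/5. Best-responding. ✓
Player 2 (type α), facing B: A gives -2, B gives 7. Proposed B is best. ✓
Player 2 (type β), facing B: A gives 8, B gives 4. Proposed A is best. ✓
Player 2 (type γ), facing B: A gives 9, B gives 8. Proposed A is best. ✓

Yes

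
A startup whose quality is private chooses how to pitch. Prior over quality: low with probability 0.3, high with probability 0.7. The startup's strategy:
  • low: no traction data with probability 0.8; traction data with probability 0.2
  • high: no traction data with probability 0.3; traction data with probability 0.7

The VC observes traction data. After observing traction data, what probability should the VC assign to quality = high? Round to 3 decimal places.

P(traction data) = 0.3·0.2 + 0.7·0.7 = 0.55
P(high | traction data) = (0.7·0.7) / 0.55 = 0.49 / 0.55 = 0.890909

0.891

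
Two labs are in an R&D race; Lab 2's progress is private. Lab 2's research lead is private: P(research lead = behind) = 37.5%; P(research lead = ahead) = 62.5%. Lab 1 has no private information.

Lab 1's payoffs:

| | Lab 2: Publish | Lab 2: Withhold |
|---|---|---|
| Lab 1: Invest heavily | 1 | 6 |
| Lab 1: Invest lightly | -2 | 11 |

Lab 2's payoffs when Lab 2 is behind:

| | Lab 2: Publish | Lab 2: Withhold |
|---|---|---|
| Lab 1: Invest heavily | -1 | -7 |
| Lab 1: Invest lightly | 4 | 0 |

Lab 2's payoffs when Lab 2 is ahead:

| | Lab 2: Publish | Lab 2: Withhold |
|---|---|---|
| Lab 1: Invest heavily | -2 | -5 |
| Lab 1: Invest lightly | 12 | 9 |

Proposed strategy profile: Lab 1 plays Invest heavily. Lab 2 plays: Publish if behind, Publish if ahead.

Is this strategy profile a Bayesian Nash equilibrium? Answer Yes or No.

Yes

A profile is a BNE iff every type of every player is best-responding given beliefs about the other side.
Lab 1 plays Invest heavily: E[Invest heavily] = 0.375·(1) + 0.625·(1) = 1; E[Invest lightly] = -2. Best-responding. ✓
Lab 2 (research lead behind), facing Invest heavily: Publish gives -1, Withhold gives -7. Proposed Publish is best. ✓
Lab 2 (research lead ahead), facing Invest heavily: Publish gives -2, Withhold gives -5. Proposed Publish is best. ✓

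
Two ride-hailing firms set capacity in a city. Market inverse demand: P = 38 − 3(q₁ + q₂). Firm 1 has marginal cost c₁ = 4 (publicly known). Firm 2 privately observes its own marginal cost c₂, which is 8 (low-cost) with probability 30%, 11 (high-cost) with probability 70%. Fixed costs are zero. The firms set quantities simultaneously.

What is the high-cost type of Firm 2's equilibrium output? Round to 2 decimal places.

Firm 2 with cost c maximizes (38 − 3(q₁+q₂) − c)·q₂, giving q₂(c) = (38 − c − 3q₁)/6.
E[c₂] = 0.3·8 + 0.7·11 = 10.1
Firm 1's FOC against E[q₂] yields q₁ = (38 − 2·4 + E[c₂])/9 = (38 − 8 + 10.1)/9 = 4.45556.
q₂(high-cost) = (38 − 11 − 3·4.45556)/6 = 2.27222.

2.27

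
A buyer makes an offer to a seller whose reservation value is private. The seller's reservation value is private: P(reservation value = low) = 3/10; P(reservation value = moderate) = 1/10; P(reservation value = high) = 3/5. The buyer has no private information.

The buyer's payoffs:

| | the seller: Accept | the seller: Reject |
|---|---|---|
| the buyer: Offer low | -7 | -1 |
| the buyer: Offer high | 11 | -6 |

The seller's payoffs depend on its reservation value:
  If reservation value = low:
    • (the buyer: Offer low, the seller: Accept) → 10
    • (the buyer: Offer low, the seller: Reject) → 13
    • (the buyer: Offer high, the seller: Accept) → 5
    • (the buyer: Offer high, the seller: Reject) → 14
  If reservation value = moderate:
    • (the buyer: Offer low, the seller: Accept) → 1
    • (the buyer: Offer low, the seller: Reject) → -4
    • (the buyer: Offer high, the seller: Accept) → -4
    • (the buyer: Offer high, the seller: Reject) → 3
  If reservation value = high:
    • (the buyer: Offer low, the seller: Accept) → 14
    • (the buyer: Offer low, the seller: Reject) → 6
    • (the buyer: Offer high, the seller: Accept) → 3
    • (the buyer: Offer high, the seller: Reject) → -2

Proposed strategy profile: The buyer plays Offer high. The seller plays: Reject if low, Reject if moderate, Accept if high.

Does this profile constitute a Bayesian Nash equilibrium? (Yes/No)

The buyer plays Offer high: E[Offer high] = 3/10·(-6) + 1/10·(-6) + 3/5·(11) = 21/5; E[Offer low] = -23/5. Best-responding. ✓
The seller (reservation value low), facing Offer high: Accept gives 5, Reject gives 14. Proposed Reject is best. ✓
The seller (reservation value moderate), facing Offer high: Accept gives -4, Reject gives 3. Proposed Reject is best. ✓
The seller (reservation value high), facing Offer high: Accept gives 3, Reject gives -2. Proposed Accept is best. ✓

Yes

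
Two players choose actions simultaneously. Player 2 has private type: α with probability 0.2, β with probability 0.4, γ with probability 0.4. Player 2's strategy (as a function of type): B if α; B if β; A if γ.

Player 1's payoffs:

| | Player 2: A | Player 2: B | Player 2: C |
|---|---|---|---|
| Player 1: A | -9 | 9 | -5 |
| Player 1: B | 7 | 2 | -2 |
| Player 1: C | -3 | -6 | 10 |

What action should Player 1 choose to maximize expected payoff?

Compute Player 1's expected payoff for each action, taking the expectation over Player 2's type.
E[A] = 0.2·(9) + 0.4·(9) + 0.4·(-9) = 1.8
E[B] = 0.2·(2) + 0.4·(2) + 0.4·(7) = 4
E[C] = 0.2·(-6) + 0.4·(-6) + 0.4·(-3) = -4.8
Best response: B (4 is the largest).

B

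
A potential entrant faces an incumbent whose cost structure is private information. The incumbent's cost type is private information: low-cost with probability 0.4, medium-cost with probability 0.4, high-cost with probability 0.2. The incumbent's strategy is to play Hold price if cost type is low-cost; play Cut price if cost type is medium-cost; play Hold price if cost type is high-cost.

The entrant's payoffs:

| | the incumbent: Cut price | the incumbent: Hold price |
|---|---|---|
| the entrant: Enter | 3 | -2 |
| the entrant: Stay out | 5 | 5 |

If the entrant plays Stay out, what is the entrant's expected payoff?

E[Stay out] = 0.4·5 + 0.4·5 + 0.2·5 = 2 + 2 + 1 = 5

5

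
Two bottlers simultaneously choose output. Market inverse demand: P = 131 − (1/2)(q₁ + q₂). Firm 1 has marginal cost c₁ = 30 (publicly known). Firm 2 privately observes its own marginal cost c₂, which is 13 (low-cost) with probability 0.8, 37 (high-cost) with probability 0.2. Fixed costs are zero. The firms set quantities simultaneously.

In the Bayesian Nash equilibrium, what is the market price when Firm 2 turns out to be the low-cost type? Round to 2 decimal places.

57.20

Type-c best response for Firm 2: q₂(c) = (131 − c) − q₁/2.
Firm 1 maximizes expected profit; its first-order condition is 131 − q₁ − (1/2)E[q₂] − 30 = 0.
Substituting E[q₂] and solving: E[c₂] = 17.8, so q₁ = (131 − 2·30 + 17.8)/(3/2) = 59.2.
q₂(low-cost) = 88.4, so P = 131 − (1/2)·(59.2 + 88.4) = 57.2.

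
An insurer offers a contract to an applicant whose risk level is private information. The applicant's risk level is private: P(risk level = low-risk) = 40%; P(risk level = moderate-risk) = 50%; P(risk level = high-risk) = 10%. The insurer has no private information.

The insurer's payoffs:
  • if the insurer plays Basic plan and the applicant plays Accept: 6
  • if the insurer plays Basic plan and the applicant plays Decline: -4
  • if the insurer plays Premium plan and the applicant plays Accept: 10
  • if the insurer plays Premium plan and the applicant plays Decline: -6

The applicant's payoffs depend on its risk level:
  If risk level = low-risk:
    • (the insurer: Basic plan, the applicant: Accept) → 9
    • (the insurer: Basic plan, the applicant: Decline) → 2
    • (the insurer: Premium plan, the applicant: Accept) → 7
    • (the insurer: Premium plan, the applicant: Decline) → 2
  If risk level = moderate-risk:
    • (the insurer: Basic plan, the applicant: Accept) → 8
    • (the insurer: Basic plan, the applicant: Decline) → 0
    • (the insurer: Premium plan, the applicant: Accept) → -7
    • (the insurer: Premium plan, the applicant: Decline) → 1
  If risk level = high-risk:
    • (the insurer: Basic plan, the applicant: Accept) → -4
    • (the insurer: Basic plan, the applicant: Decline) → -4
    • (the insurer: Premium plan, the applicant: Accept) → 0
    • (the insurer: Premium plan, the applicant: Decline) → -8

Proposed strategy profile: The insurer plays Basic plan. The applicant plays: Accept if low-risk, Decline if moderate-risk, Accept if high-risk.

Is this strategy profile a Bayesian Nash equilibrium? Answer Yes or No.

No

The insurer plays Basic plan: E[Basic plan] = 0.4·(6) + 0.5·(-4) + 0.1·(6) = 1; E[Premium plan] = 2. Not best-responding. ✗
The applicant (risk level low-risk), facing Basic plan: Accept gives 9, Decline gives 2. Proposed Accept is best. ✓
The applicant (risk level moderate-risk), facing Basic plan: Accept gives 8, Decline gives 0. Proposed Decline is not best — profitable deviation exists. ✗
The applicant (risk level high-risk), facing Basic plan: Accept gives -4, Decline gives -4. Proposed Accept is best. ✓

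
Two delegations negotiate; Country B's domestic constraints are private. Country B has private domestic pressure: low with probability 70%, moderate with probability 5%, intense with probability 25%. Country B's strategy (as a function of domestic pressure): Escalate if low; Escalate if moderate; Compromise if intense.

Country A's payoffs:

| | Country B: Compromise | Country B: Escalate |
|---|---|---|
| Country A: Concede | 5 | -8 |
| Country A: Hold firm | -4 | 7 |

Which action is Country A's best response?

E[Concede] = 0.7·(-8) + 0.05·(-8) + 0.25·(5) = -4.75
E[Hold firm] = 0.7·(7) + 0.05·(7) + 0.25·(-4) = 4.25
Best response: Hold firm (4.25 is the largest).

Hold firm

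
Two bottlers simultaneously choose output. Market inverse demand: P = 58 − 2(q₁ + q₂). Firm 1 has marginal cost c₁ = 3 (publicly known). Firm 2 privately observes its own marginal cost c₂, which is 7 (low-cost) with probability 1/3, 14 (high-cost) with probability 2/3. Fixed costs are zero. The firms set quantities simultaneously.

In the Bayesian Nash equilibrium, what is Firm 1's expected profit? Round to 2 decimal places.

Firm 2 with cost c maximizes (58 − 2(q₁+q₂) − c)·q₂, giving q₂(c) = (58 − c − 2q₁)/4.
E[c₂] = 1/3·7 + 2/3·14 = 11.6667
Firm 1's FOC against E[q₂] yields q₁ = (58 − 2·3 + E[c₂])/6 = (58 − 6 + 11.6667)/6 = 10.6111.
E[P] = 58 − 2·(q₁ + E[q₂]) = 24.2222; Firm 1's expected profit = (E[P] − 3)·q₁ = (24.2222 − 3)·10.6111 = 225.191.

225.19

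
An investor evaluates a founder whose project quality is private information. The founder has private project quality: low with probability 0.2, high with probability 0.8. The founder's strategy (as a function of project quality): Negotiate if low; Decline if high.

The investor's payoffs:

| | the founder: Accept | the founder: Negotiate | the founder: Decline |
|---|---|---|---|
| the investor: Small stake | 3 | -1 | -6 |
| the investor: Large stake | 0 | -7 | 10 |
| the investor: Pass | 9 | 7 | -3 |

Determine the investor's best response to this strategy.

Large stake

E[Small stake] = 0.2·(-1) + 0.8·(-6) = -5
E[Large stake] = 0.2·(-7) + 0.8·(10) = 6.6
E[Pass] = 0.2·(7) + 0.8·(-3) = -1
Best response: Large stake (6.6 is the largest).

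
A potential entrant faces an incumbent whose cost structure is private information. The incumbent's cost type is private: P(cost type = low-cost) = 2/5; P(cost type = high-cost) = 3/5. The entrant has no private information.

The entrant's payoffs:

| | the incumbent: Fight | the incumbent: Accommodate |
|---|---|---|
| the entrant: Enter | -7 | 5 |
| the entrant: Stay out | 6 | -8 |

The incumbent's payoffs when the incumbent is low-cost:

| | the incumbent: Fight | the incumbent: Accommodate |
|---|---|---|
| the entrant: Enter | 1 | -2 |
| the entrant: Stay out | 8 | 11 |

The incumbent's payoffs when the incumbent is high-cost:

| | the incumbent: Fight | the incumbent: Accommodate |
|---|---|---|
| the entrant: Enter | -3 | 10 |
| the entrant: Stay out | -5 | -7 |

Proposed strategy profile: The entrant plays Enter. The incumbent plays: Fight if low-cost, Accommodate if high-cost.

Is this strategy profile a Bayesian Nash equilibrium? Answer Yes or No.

Yes

The entrant plays Enter: E[Enter] = 2/5·(-7) + 3/5·(5) = 1/5; E[Stay out] = -12/5. Best-responding. ✓
The incumbent (cost type low-cost), facing Enter: Fight gives 1, Accommodate gives -2. Proposed Fight is best. ✓
The incumbent (cost type high-cost), facing Enter: Fight gives -3, Accommodate gives 10. Proposed Accommodate is best. ✓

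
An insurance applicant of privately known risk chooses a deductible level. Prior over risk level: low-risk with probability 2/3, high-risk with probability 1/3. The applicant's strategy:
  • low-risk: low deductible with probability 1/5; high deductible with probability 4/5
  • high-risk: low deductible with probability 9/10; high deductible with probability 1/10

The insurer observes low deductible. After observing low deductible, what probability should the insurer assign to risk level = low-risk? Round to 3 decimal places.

0.308

P(low deductible) = (2/3)·(1/5) + (1/3)·(9/10) = 13/30
P(low-risk | low deductible) = ((2/3)·(1/5)) / (13/30) = (2/15) / (13/30) = 4/13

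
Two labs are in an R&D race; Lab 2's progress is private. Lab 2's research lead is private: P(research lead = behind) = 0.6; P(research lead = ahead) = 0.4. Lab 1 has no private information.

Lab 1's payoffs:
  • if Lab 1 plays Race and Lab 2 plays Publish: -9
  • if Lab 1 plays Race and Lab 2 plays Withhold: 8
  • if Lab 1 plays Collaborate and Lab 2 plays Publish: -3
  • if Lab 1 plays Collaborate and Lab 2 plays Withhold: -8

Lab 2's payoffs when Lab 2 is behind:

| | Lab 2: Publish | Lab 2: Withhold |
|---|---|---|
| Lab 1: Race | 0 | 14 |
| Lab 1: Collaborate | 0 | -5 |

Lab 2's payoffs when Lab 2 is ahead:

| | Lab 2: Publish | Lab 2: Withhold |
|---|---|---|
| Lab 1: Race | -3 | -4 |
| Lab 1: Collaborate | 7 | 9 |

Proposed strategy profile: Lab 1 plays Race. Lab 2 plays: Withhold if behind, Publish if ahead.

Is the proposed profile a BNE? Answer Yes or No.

Yes

Lab 1 plays Race: E[Race] = 0.6·(8) + 0.4·(-9) = 1.2; E[Collaborate] = -6. Best-responding. ✓
Lab 2 (research lead behind), facing Race: Publish gives 0, Withhold gives 14. Proposed Withhold is best. ✓
Lab 2 (research lead ahead), facing Race: Publish gives -3, Withhold gives -4. Proposed Publish is best. ✓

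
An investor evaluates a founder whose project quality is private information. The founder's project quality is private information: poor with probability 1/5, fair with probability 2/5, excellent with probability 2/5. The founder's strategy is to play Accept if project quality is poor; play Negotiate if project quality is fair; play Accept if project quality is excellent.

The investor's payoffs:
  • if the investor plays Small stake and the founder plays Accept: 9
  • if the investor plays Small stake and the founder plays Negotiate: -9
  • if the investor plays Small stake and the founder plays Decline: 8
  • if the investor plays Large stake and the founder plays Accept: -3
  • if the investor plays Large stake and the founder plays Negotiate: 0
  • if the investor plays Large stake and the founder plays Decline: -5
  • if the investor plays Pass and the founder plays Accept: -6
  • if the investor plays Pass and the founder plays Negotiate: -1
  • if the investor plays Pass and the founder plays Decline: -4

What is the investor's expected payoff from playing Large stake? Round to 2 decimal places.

-1.80

Take the expectation over the founder's project quality, weighting each type's action by its prior probability.
E[Large stake] = 1/5·(-3) + 2/5·0 + 2/5·(-3) = (-3/5) + 0 + (-6/5) = -9/5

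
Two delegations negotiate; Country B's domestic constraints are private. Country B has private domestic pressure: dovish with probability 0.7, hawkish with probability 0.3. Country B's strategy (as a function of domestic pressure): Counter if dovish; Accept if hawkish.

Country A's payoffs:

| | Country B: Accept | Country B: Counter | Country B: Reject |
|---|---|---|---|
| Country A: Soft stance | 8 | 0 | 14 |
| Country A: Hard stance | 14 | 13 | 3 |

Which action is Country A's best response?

E[Soft stance] = 0.7·(0) + 0.3·(8) = 2.4
E[Hard stance] = 0.7·(13) + 0.3·(14) = 13.3
Best response: Hard stance (13.3 is the largest).

Hard stance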